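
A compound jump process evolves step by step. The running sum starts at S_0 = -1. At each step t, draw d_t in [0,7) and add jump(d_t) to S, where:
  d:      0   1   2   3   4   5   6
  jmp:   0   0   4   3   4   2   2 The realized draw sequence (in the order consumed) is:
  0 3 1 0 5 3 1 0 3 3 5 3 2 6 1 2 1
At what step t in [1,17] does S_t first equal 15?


t=0: S=-1, d=0, jump=0, S_1=-1
t=1: S=-1, d=3, jump=3, S_2=2
t=2: S=2, d=1, jump=0, S_3=2
t=3: S=2, d=0, jump=0, S_4=2
t=4: S=2, d=5, jump=2, S_5=4
t=5: S=4, d=3, jump=3, S_6=7
t=6: S=7, d=1, jump=0, S_7=7
t=7: S=7, d=0, jump=0, S_8=7
t=8: S=7, d=3, jump=3, S_9=10
t=9: S=10, d=3, jump=3, S_10=13
t=10: S=13, d=5, jump=2, S_11=15
t=11: S=15, d=3, jump=3, S_12=18
t=12: S=18, d=2, jump=4, S_13=22
t=13: S=22, d=6, jump=2, S_14=24
t=14: S=24, d=1, jump=0, S_15=24
t=15: S=24, d=2, jump=4, S_16=28
t=16: S=28, d=1, jump=0, S_17=28

11


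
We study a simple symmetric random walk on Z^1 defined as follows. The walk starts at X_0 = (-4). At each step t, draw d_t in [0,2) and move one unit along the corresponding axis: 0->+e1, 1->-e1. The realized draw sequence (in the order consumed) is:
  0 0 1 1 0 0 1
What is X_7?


t=0: X=(-4), d=0 → +e1, X_1=(-3)
t=1: X=(-3), d=0 → +e1, X_2=(-2)
t=2: X=(-2), d=1 → -e1, X_3=(-3)
t=3: X=(-3), d=1 → -e1, X_4=(-4)
t=4: X=(-4), d=0 → +e1, X_5=(-3)
t=5: X=(-3), d=0 → +e1, X_6=(-2)
t=6: X=(-2), d=1 → -e1, X_7=(-3)

(-3)


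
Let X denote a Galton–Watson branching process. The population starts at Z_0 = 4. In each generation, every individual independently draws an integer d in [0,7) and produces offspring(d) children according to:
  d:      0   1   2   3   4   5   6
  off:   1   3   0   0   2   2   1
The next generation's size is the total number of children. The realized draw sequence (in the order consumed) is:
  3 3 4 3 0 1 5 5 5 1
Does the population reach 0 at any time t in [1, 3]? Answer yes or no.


gen 0: Z_0=4, draws=[3, 3, 4, 3], offspring=[0, 0, 2, 0], Z_1=2
gen 1: Z_1=2, draws=[0, 1], offspring=[1, 3], Z_2=4
gen 2: Z_2=4, draws=[5, 5, 5, 1], offspring=[2, 2, 2, 3], Z_3=9

no


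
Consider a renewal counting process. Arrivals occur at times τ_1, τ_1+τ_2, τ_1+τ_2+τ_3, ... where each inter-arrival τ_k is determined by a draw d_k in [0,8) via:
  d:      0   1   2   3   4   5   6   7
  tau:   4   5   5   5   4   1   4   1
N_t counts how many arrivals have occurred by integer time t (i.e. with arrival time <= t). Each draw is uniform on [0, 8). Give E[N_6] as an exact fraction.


6261/4096

Inter-arrival values over d=0..7: [4, 5, 5, 5, 4, 1, 4, 1]
Each d has probability 1/8, so the pmf of τ is: f(1) = 1/4, f(4) = 3/8, f(5) = 3/8
Renewal equation for m(n) = E[N_n]: condition on τ_1 = k (if k <= n, one arrival plus a fresh copy on the remaining n−k steps): m(n) = F(n) + Σ_{k<=n} f(k)·m(n−k), where F(n) = P(τ <= n) and m(0) = 0
m(1) = F(1) = 1/4
m(2) = F(2) + f(1)·m(1) = 1/4 + 1/4·1/4 = 5/16
m(3) = F(3) + f(1)·m(2) = 1/4 + 1/4·5/16 = 21/64
m(4) = F(4) + f(1)·m(3) = 5/8 + 1/4·21/64 = 181/256
m(5) = F(5) + f(1)·m(4) + f(4)·m(1) = 1 + 1/4·181/256 + 3/8·1/4 = 1301/1024
m(6) = F(6) + f(1)·m(5) + f(4)·m(2) + f(5)·m(1) = 1 + 1/4·1301/1024 + 3/8·5/16 + 3/8·1/4 = 6261/4096
E[N_6] = m(6) = 6261/4096


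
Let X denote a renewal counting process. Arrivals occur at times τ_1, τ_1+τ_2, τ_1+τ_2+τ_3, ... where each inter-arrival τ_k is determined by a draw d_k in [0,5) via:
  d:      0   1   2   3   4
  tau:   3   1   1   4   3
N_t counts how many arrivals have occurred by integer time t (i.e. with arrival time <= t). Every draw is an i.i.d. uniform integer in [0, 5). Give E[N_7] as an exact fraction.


Inter-arrival values over d=0..4: [3, 1, 1, 4, 3]
Each d has probability 1/5, so the pmf of τ is: f(1) = 2/5, f(3) = 2/5, f(4) = 1/5
Renewal equation for m(n) = E[N_n]: condition on τ_1 = k (if k <= n, one arrival plus a fresh copy on the remaining n−k steps): m(n) = F(n) + Σ_{k<=n} f(k)·m(n−k), where F(n) = P(τ <= n) and m(0) = 0
m(1) = F(1) = 2/5
m(2) = F(2) + f(1)·m(1) = 2/5 + 2/5·2/5 = 14/25
m(3) = F(3) + f(1)·m(2) = 4/5 + 2/5·14/25 = 128/125
m(4) = F(4) + f(1)·m(3) + f(3)·m(1) = 1 + 2/5·128/125 + 2/5·2/5 = 981/625
m(5) = F(5) + f(1)·m(4) + f(3)·m(2) + f(4)·m(1) = 1 + 2/5·981/625 + 2/5·14/25 + 1/5·2/5 = 6037/3125
m(6) = F(6) + f(1)·m(5) + f(3)·m(3) + f(4)·m(2) = 1 + 2/5·6037/3125 + 2/5·128/125 + 1/5·14/25 = 35849/15625
m(7) = F(7) + f(1)·m(6) + f(3)·m(4) + f(4)·m(3) = 1 + 2/5·35849/15625 + 2/5·981/625 + 1/5·128/125 = 214873/78125
E[N_7] = m(7) = 214873/78125

214873/78125


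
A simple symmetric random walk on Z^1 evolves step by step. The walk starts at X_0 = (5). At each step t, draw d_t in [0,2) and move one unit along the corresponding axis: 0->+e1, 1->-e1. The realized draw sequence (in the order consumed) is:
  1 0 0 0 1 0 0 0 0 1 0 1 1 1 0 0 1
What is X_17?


(8)

t=0: X=(5), d=1 → -e1, X_1=(4)
t=1: X=(4), d=0 → +e1, X_2=(5)
t=2: X=(5), d=0 → +e1, X_3=(6)
t=3: X=(6), d=0 → +e1, X_4=(7)
t=4: X=(7), d=1 → -e1, X_5=(6)
t=5: X=(6), d=0 → +e1, X_6=(7)
t=6: X=(7), d=0 → +e1, X_7=(8)
t=7: X=(8), d=0 → +e1, X_8=(9)
t=8: X=(9), d=0 → +e1, X_9=(10)
t=9: X=(10), d=1 → -e1, X_10=(9)
t=10: X=(9), d=0 → +e1, X_11=(10)
t=11: X=(10), d=1 → -e1, X_12=(9)
t=12: X=(9), d=1 → -e1, X_13=(8)
t=13: X=(8), d=1 → -e1, X_14=(7)
t=14: X=(7), d=0 → +e1, X_15=(8)
t=15: X=(8), d=0 → +e1, X_16=(9)
t=16: X=(9), d=1 → -e1, X_17=(8)


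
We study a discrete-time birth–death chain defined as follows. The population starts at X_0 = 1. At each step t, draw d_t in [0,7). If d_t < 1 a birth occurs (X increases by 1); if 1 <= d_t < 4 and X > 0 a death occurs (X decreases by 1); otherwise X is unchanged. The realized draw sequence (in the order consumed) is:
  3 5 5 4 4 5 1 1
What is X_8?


0

t=0: X=1, d=3 → death, X_1=0
t=1: X=0, d=5 → hold, X_2=0
t=2: X=0, d=5 → hold, X_3=0
t=3: X=0, d=4 → hold, X_4=0
t=4: X=0, d=4 → hold, X_5=0
t=5: X=0, d=5 → hold, X_6=0
t=6: X=0, d=1 → hold, X_7=0
t=7: X=0, d=1 → hold, X_8=0


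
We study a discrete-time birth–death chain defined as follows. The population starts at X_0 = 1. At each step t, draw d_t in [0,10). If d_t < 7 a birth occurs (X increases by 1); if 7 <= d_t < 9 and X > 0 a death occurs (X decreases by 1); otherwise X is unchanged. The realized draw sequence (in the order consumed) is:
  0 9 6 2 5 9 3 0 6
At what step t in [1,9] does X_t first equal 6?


7

t=0: X=1, d=0 → birth, X_1=2
t=1: X=2, d=9 → hold, X_2=2
t=2: X=2, d=6 → birth, X_3=3
t=3: X=3, d=2 → birth, X_4=4
t=4: X=4, d=5 → birth, X_5=5
t=5: X=5, d=9 → hold, X_6=5
t=6: X=5, d=3 → birth, X_7=6
t=7: X=6, d=0 → birth, X_8=7
t=8: X=7, d=6 → birth, X_9=8


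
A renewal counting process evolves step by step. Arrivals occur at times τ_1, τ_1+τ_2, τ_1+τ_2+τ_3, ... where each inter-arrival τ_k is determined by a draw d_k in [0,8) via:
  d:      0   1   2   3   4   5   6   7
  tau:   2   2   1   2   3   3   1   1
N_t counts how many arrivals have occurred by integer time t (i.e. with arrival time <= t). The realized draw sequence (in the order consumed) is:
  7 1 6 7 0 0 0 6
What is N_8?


draw d_1=7: τ_1=1, arrival time A_1=1
draw d_2=1: τ_2=2, arrival time A_2=3
draw d_3=6: τ_3=1, arrival time A_3=4
draw d_4=7: τ_4=1, arrival time A_4=5
draw d_5=0: τ_5=2, arrival time A_5=7
draw d_6=0: τ_6=2, arrival time A_6=9
draw d_7=0: τ_7=2, arrival time A_7=11
draw d_8=6: τ_8=1, arrival time A_8=12
N_t over t=0..8: 0:0 1:1 2:1 3:2 4:3 5:4 6:4 7:5 8:5

5


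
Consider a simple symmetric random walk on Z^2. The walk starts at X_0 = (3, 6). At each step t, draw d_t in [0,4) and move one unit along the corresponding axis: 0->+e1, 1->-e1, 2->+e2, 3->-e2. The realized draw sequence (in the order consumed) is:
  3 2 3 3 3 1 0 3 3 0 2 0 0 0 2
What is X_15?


(7, 3)

t=0: X=(3, 6), d=3 → -e2, X_1=(3, 5)
t=1: X=(3, 5), d=2 → +e2, X_2=(3, 6)
t=2: X=(3, 6), d=3 → -e2, X_3=(3, 5)
t=3: X=(3, 5), d=3 → -e2, X_4=(3, 4)
t=4: X=(3, 4), d=3 → -e2, X_5=(3, 3)
t=5: X=(3, 3), d=1 → -e1, X_6=(2, 3)
t=6: X=(2, 3), d=0 → +e1, X_7=(3, 3)
t=7: X=(3, 3), d=3 → -e2, X_8=(3, 2)
t=8: X=(3, 2), d=3 → -e2, X_9=(3, 1)
t=9: X=(3, 1), d=0 → +e1, X_10=(4, 1)
t=10: X=(4, 1), d=2 → +e2, X_11=(4, 2)
t=11: X=(4, 2), d=0 → +e1, X_12=(5, 2)
t=12: X=(5, 2), d=0 → +e1, X_13=(6, 2)
t=13: X=(6, 2), d=0 → +e1, X_14=(7, 2)
t=14: X=(7, 2), d=2 → +e2, X_15=(7, 3)


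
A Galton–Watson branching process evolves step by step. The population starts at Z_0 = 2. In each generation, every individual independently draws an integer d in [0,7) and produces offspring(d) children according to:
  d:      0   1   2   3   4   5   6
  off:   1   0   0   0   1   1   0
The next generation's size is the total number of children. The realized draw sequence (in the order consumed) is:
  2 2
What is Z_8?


gen 0: Z_0=2, draws=[2, 2], offspring=[0, 0], Z_1=0
gen 1: Z_1=0, draws=[], offspring=[], Z_2=0
gen 2: Z_2=0, draws=[], offspring=[], Z_3=0
gen 3: Z_3=0, draws=[], offspring=[], Z_4=0
gen 4: Z_4=0, draws=[], offspring=[], Z_5=0
gen 5: Z_5=0, draws=[], offspring=[], Z_6=0
gen 6: Z_6=0, draws=[], offspring=[], Z_7=0
gen 7: Z_7=0, draws=[], offspring=[], Z_8=0

0


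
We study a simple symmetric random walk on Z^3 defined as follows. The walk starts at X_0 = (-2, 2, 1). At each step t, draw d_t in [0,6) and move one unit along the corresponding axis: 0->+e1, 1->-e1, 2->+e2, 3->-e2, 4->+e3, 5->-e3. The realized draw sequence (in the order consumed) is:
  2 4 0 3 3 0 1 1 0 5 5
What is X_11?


t=0: X=(-2, 2, 1), d=2 → +e2, X_1=(-2, 3, 1)
t=1: X=(-2, 3, 1), d=4 → +e3, X_2=(-2, 3, 2)
t=2: X=(-2, 3, 2), d=0 → +e1, X_3=(-1, 3, 2)
t=3: X=(-1, 3, 2), d=3 → -e2, X_4=(-1, 2, 2)
t=4: X=(-1, 2, 2), d=3 → -e2, X_5=(-1, 1, 2)
t=5: X=(-1, 1, 2), d=0 → +e1, X_6=(0, 1, 2)
t=6: X=(0, 1, 2), d=1 → -e1, X_7=(-1, 1, 2)
t=7: X=(-1, 1, 2), d=1 → -e1, X_8=(-2, 1, 2)
t=8: X=(-2, 1, 2), d=0 → +e1, X_9=(-1, 1, 2)
t=9: X=(-1, 1, 2), d=5 → -e3, X_10=(-1, 1, 1)
t=10: X=(-1, 1, 1), d=5 → -e3, X_11=(-1, 1, 0)

(-1, 1, 0)


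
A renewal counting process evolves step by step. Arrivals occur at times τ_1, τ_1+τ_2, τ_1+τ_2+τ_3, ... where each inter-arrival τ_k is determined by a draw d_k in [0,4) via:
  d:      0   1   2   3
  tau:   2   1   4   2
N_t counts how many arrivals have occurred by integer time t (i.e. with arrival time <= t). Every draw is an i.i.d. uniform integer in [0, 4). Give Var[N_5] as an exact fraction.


Inter-arrival values over d=0..3: [2, 1, 4, 2]
Each d has probability 1/4, so the pmf of τ is: f(1) = 1/4, f(2) = 1/2, f(4) = 1/4
Let p_n(j) = P(N_n = j), with p_0 = [1]. Condition on τ_1: p_n(0) = P(τ > n), and for j >= 1, p_n(j) = Σ_{k<=n} f(k)·p_{n−k}(j−1)
p_1 = [3/4, 1/4]  (j = 0..1)
p_2 = [1/4, 11/16, 1/16]  (j = 0..2)
p_3 = [1/4, 7/16, 19/64, 1/64]  (j = 0..3)
p_4 = [0, 7/16, 29/64, 27/256, 1/256]  (j = 0..4)
p_5 = [0, 5/16, 25/64, 67/256, 35/1024, 1/1024]  (j = 0..5)
E[N_5] = Σ j·p_5(j) = 2069/1024;  E[N_5²] = Σ j²·p_5(j) = 4917/1024
Var[N_5] = 4917/1024 − (2069/1024)² = 754247/1048576

754247/1048576


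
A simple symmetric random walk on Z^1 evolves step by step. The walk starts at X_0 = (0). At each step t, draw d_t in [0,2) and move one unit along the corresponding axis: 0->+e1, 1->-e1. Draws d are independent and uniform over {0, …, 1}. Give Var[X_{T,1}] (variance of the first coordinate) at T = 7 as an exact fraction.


7

Outcome values over d=0..1: [1, -1]
Σy = 0, Σy² = 2, M = 2
μ = 0/2 = 0,  σ² = 2/2 − (0)² = 1
Independent increments: Var[X_7] = 7·σ² = 7·(1) = 7


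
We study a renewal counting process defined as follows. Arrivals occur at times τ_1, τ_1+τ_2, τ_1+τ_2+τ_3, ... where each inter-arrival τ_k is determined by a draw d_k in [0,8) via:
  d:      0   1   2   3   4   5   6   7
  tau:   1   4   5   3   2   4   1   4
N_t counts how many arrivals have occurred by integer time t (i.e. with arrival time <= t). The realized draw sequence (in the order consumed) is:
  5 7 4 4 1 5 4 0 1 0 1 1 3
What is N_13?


4

draw d_1=5: τ_1=4, arrival time A_1=4
draw d_2=7: τ_2=4, arrival time A_2=8
draw d_3=4: τ_3=2, arrival time A_3=10
draw d_4=4: τ_4=2, arrival time A_4=12
draw d_5=1: τ_5=4, arrival time A_5=16
draw d_6=5: τ_6=4, arrival time A_6=20
draw d_7=4: τ_7=2, arrival time A_7=22
draw d_8=0: τ_8=1, arrival time A_8=23
draw d_9=1: τ_9=4, arrival time A_9=27
draw d_10=0: τ_10=1, arrival time A_10=28
draw d_11=1: τ_11=4, arrival time A_11=32
draw d_12=1: τ_12=4, arrival time A_12=36
draw d_13=3: τ_13=3, arrival time A_13=39
N_t over t=0..13: 0:0 1:0 2:0 3:0 4:1 5:1 6:1 7:1 8:2 9:2 10:3 11:3 12:4 13:4


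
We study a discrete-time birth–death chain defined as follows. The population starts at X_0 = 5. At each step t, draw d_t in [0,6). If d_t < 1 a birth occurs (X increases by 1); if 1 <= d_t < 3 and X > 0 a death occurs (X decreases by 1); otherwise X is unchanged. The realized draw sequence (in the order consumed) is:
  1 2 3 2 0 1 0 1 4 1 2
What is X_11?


0

t=0: X=5, d=1 → death, X_1=4
t=1: X=4, d=2 → death, X_2=3
t=2: X=3, d=3 → hold, X_3=3
t=3: X=3, d=2 → death, X_4=2
t=4: X=2, d=0 → birth, X_5=3
t=5: X=3, d=1 → death, X_6=2
t=6: X=2, d=0 → birth, X_7=3
t=7: X=3, d=1 → death, X_8=2
t=8: X=2, d=4 → hold, X_9=2
t=9: X=2, d=1 → death, X_10=1
t=10: X=1, d=2 → death, X_11=0


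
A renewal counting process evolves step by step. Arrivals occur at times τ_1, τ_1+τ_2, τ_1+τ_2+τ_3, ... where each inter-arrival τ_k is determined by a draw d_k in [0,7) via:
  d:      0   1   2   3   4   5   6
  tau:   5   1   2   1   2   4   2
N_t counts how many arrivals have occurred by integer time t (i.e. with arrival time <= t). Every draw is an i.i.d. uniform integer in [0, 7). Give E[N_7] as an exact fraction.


Inter-arrival values over d=0..6: [5, 1, 2, 1, 2, 4, 2]
Each d has probability 1/7, so the pmf of τ is: f(1) = 2/7, f(2) = 3/7, f(4) = 1/7, f(5) = 1/7
Renewal equation for m(n) = E[N_n]: condition on τ_1 = k (if k <= n, one arrival plus a fresh copy on the remaining n−k steps): m(n) = F(n) + Σ_{k<=n} f(k)·m(n−k), where F(n) = P(τ <= n) and m(0) = 0
m(1) = F(1) = 2/7
m(2) = F(2) + f(1)·m(1) = 5/7 + 2/7·2/7 = 39/49
m(3) = F(3) + f(1)·m(2) + f(2)·m(1) = 5/7 + 2/7·39/49 + 3/7·2/7 = 365/343
m(4) = F(4) + f(1)·m(3) + f(2)·m(2) = 6/7 + 2/7·365/343 + 3/7·39/49 = 3607/2401
m(5) = F(5) + f(1)·m(4) + f(2)·m(3) + f(4)·m(1) = 1 + 2/7·3607/2401 + 3/7·365/343 + 1/7·2/7 = 32372/16807
m(6) = F(6) + f(1)·m(5) + f(2)·m(4) + f(4)·m(2) + f(5)·m(1) = 1 + 2/7·32372/16807 + 3/7·3607/2401 + 1/7·39/49 + 1/7·2/7 = 276319/117649
m(7) = F(7) + f(1)·m(6) + f(2)·m(5) + f(4)·m(3) + f(5)·m(2) = 1 + 2/7·276319/117649 + 3/7·32372/16807 + 1/7·365/343 + 1/7·39/49 = 2274827/823543
E[N_7] = m(7) = 2274827/823543

2274827/823543


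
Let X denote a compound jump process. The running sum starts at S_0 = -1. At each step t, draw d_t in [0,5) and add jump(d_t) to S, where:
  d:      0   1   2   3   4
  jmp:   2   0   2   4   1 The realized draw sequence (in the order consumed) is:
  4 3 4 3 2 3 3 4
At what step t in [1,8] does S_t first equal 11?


5

t=0: S=-1, d=4, jump=1, S_1=0
t=1: S=0, d=3, jump=4, S_2=4
t=2: S=4, d=4, jump=1, S_3=5
t=3: S=5, d=3, jump=4, S_4=9
t=4: S=9, d=2, jump=2, S_5=11
t=5: S=11, d=3, jump=4, S_6=15
t=6: S=15, d=3, jump=4, S_7=19
t=7: S=19, d=4, jump=1, S_8=20


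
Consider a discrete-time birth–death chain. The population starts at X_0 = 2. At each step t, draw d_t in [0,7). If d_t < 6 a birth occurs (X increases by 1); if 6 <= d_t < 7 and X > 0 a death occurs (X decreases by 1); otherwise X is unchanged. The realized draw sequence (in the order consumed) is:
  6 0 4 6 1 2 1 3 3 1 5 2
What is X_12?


10

t=0: X=2, d=6 → death, X_1=1
t=1: X=1, d=0 → birth, X_2=2
t=2: X=2, d=4 → birth, X_3=3
t=3: X=3, d=6 → death, X_4=2
t=4: X=2, d=1 → birth, X_5=3
t=5: X=3, d=2 → birth, X_6=4
t=6: X=4, d=1 → birth, X_7=5
t=7: X=5, d=3 → birth, X_8=6
t=8: X=6, d=3 → birth, X_9=7
t=9: X=7, d=1 → birth, X_10=8
t=10: X=8, d=5 → birth, X_11=9
t=11: X=9, d=2 → birth, X_12=10


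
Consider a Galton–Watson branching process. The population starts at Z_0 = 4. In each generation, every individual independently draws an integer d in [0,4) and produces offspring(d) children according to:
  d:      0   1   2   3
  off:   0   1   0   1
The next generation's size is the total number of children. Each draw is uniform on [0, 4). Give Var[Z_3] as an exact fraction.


Outcome values over d=0..3: [0, 1, 0, 1]
Σy = 2, Σy² = 2, M = 4
μ = 2/4 = 1/2,  σ² = 2/4 − (1/2)² = 1/4
V_0 = 0, E_0 = 4
V_1 = 1/4·E_0 + (1/2)²·V_0 = 1;  E_1 = 2
V_2 = 1/4·E_1 + (1/2)²·V_1 = 3/4;  E_2 = 1
V_3 = 1/4·E_2 + (1/2)²·V_2 = 7/16;  E_3 = 1/2

7/16


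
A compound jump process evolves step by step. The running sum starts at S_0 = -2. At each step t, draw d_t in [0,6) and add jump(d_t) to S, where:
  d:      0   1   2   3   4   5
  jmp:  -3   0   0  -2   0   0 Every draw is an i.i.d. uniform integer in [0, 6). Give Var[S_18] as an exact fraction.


Outcome values over d=0..5: [-3, 0, 0, -2, 0, 0]
Σy = -5, Σy² = 13, M = 6
μ = -5/6 = -5/6,  σ² = 13/6 − (-5/6)² = 53/36
Independent increments: Var[S_18] = 18·σ² = 18·(53/36) = 53/2

53/2


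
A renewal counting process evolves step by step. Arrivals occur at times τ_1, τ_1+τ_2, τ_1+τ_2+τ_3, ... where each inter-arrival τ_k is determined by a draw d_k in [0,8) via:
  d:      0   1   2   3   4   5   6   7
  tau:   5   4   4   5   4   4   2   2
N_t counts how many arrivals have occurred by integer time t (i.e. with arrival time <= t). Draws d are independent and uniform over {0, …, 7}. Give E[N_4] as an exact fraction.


Inter-arrival values over d=0..7: [5, 4, 4, 5, 4, 4, 2, 2]
Each d has probability 1/8, so the pmf of τ is: f(2) = 1/4, f(4) = 1/2, f(5) = 1/4
Renewal equation for m(n) = E[N_n]: condition on τ_1 = k (if k <= n, one arrival plus a fresh copy on the remaining n−k steps): m(n) = F(n) + Σ_{k<=n} f(k)·m(n−k), where F(n) = P(τ <= n) and m(0) = 0
m(1) = F(1) = 0
m(2) = F(2) = 1/4
m(3) = F(3) = 1/4
m(4) = F(4) + f(2)·m(2) = 3/4 + 1/4·1/4 = 13/16
E[N_4] = m(4) = 13/16

13/16


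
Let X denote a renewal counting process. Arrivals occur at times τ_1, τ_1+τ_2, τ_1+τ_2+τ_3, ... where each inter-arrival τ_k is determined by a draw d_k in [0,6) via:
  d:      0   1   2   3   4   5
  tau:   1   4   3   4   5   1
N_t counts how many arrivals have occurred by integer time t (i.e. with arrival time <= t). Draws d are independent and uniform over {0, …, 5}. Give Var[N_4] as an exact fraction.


Inter-arrival values over d=0..5: [1, 4, 3, 4, 5, 1]
Each d has probability 1/6, so the pmf of τ is: f(1) = 1/3, f(3) = 1/6, f(4) = 1/3, f(5) = 1/6
Let p_n(j) = P(N_n = j), with p_0 = [1]. Condition on τ_1: p_n(0) = P(τ > n), and for j >= 1, p_n(j) = Σ_{k<=n} f(k)·p_{n−k}(j−1)
p_1 = [2/3, 1/3]  (j = 0..1)
p_2 = [2/3, 2/9, 1/9]  (j = 0..2)
p_3 = [1/2, 7/18, 2/27, 1/27]  (j = 0..3)
p_4 = [1/6, 11/18, 5/27, 2/81, 1/81]  (j = 0..4)
E[N_4] = Σ j·p_4(j) = 179/162;  E[N_4²] = Σ j²·p_4(j) = 287/162
Var[N_4] = 287/162 − (179/162)² = 14453/26244

14453/26244


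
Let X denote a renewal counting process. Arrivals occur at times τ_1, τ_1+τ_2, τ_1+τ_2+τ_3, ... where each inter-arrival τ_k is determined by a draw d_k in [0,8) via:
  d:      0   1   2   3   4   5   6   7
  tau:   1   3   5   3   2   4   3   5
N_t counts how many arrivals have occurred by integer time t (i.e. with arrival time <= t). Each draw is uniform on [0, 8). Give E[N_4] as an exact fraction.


Inter-arrival values over d=0..7: [1, 3, 5, 3, 2, 4, 3, 5]
Each d has probability 1/8, so the pmf of τ is: f(1) = 1/8, f(2) = 1/8, f(3) = 3/8, f(4) = 1/8, f(5) = 1/4
Renewal equation for m(n) = E[N_n]: condition on τ_1 = k (if k <= n, one arrival plus a fresh copy on the remaining n−k steps): m(n) = F(n) + Σ_{k<=n} f(k)·m(n−k), where F(n) = P(τ <= n) and m(0) = 0
m(1) = F(1) = 1/8
m(2) = F(2) + f(1)·m(1) = 1/4 + 1/8·1/8 = 17/64
m(3) = F(3) + f(1)·m(2) + f(2)·m(1) = 5/8 + 1/8·17/64 + 1/8·1/8 = 345/512
m(4) = F(4) + f(1)·m(3) + f(2)·m(2) + f(3)·m(1) = 3/4 + 1/8·345/512 + 1/8·17/64 + 3/8·1/8 = 3745/4096
E[N_4] = m(4) = 3745/4096

3745/4096


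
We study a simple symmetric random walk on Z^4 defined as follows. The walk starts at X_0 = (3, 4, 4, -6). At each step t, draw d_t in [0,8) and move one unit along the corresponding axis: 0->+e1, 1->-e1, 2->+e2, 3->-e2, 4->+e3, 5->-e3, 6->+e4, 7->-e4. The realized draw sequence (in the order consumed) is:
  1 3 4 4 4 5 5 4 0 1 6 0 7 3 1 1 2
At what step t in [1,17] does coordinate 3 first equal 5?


3

t=0: X=(3, 4, 4, -6), d=1 → -e1, X_1=(2, 4, 4, -6)
t=1: X=(2, 4, 4, -6), d=3 → -e2, X_2=(2, 3, 4, -6)
t=2: X=(2, 3, 4, -6), d=4 → +e3, X_3=(2, 3, 5, -6)
t=3: X=(2, 3, 5, -6), d=4 → +e3, X_4=(2, 3, 6, -6)
t=4: X=(2, 3, 6, -6), d=4 → +e3, X_5=(2, 3, 7, -6)
t=5: X=(2, 3, 7, -6), d=5 → -e3, X_6=(2, 3, 6, -6)
t=6: X=(2, 3, 6, -6), d=5 → -e3, X_7=(2, 3, 5, -6)
t=7: X=(2, 3, 5, -6), d=4 → +e3, X_8=(2, 3, 6, -6)
t=8: X=(2, 3, 6, -6), d=0 → +e1, X_9=(3, 3, 6, -6)
t=9: X=(3, 3, 6, -6), d=1 → -e1, X_10=(2, 3, 6, -6)
t=10: X=(2, 3, 6, -6), d=6 → +e4, X_11=(2, 3, 6, -5)
t=11: X=(2, 3, 6, -5), d=0 → +e1, X_12=(3, 3, 6, -5)
t=12: X=(3, 3, 6, -5), d=7 → -e4, X_13=(3, 3, 6, -6)
t=13: X=(3, 3, 6, -6), d=3 → -e2, X_14=(3, 2, 6, -6)
t=14: X=(3, 2, 6, -6), d=1 → -e1, X_15=(2, 2, 6, -6)
t=15: X=(2, 2, 6, -6), d=1 → -e1, X_16=(1, 2, 6, -6)
t=16: X=(1, 2, 6, -6), d=2 → +e2, X_17=(1, 3, 6, -6)


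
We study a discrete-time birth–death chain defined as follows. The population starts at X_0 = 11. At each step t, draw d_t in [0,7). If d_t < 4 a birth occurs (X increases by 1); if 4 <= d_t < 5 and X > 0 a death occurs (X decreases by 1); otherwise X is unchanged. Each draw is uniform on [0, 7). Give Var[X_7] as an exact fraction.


X can drop by at most 1 per step and X_0 = 11 > T = 7, so X_t >= 11 − t >= 4 > 0 for every t <= 7: the floor at 0 (the 'and X > 0' condition) never binds. Hence X_7 = X_0 + Σ_{t<7} Y_t with i.i.d. increments Y_t = y(d_t) ∈ {+1, −1, 0}.
Outcome values over d=0..6: [1, 1, 1, 1, -1, 0, 0]
Σy = 3, Σy² = 5, M = 7
μ = 3/7 = 3/7,  σ² = 5/7 − (3/7)² = 26/49
Independent increments: Var[X_7] = 7·σ² = 7·(26/49) = 26/7

26/7


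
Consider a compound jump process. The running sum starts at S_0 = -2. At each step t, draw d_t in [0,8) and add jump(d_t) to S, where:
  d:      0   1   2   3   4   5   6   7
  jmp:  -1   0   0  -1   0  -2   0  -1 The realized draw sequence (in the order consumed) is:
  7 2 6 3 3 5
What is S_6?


-7

t=0: S=-2, d=7, jump=-1, S_1=-3
t=1: S=-3, d=2, jump=0, S_2=-3
t=2: S=-3, d=6, jump=0, S_3=-3
t=3: S=-3, d=3, jump=-1, S_4=-4
t=4: S=-4, d=3, jump=-1, S_5=-5
t=5: S=-5, d=5, jump=-2, S_6=-7


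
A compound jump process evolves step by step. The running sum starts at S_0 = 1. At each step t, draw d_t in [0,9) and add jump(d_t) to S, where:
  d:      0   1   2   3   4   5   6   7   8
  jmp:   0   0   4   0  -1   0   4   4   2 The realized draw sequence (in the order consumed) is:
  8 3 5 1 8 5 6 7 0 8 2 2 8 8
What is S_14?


27

t=0: S=1, d=8, jump=2, S_1=3
t=1: S=3, d=3, jump=0, S_2=3
t=2: S=3, d=5, jump=0, S_3=3
t=3: S=3, d=1, jump=0, S_4=3
t=4: S=3, d=8, jump=2, S_5=5
t=5: S=5, d=5, jump=0, S_6=5
t=6: S=5, d=6, jump=4, S_7=9
t=7: S=9, d=7, jump=4, S_8=13
t=8: S=13, d=0, jump=0, S_9=13
t=9: S=13, d=8, jump=2, S_10=15
t=10: S=15, d=2, jump=4, S_11=19
t=11: S=19, d=2, jump=4, S_12=23
t=12: S=23, d=8, jump=2, S_13=25
t=13: S=25, d=8, jump=2, S_14=27


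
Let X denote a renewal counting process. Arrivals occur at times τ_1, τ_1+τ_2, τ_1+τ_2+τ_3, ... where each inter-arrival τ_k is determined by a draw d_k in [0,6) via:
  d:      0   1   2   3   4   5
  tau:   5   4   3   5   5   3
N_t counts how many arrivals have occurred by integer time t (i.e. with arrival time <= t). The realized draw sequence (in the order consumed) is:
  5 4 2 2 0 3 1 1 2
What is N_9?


2

draw d_1=5: τ_1=3, arrival time A_1=3
draw d_2=4: τ_2=5, arrival time A_2=8
draw d_3=2: τ_3=3, arrival time A_3=11
draw d_4=2: τ_4=3, arrival time A_4=14
draw d_5=0: τ_5=5, arrival time A_5=19
draw d_6=3: τ_6=5, arrival time A_6=24
draw d_7=1: τ_7=4, arrival time A_7=28
draw d_8=1: τ_8=4, arrival time A_8=32
draw d_9=2: τ_9=3, arrival time A_9=35
N_t over t=0..9: 0:0 1:0 2:0 3:1 4:1 5:1 6:1 7:1 8:2 9:2


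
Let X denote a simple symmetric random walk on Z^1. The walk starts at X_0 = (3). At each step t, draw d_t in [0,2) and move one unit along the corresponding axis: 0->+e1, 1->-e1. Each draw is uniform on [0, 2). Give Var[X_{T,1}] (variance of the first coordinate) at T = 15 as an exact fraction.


15

Outcome values over d=0..1: [1, -1]
Σy = 0, Σy² = 2, M = 2
μ = 0/2 = 0,  σ² = 2/2 − (0)² = 1
Independent increments: Var[X_15] = 15·σ² = 15·(1) = 15


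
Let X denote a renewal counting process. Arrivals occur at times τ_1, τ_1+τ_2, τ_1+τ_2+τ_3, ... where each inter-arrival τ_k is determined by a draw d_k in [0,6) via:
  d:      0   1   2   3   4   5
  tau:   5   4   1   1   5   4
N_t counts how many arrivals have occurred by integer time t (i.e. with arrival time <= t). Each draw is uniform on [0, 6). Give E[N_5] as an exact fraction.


337/243

Inter-arrival values over d=0..5: [5, 4, 1, 1, 5, 4]
Each d has probability 1/6, so the pmf of τ is: f(1) = 1/3, f(4) = 1/3, f(5) = 1/3
Renewal equation for m(n) = E[N_n]: condition on τ_1 = k (if k <= n, one arrival plus a fresh copy on the remaining n−k steps): m(n) = F(n) + Σ_{k<=n} f(k)·m(n−k), where F(n) = P(τ <= n) and m(0) = 0
m(1) = F(1) = 1/3
m(2) = F(2) + f(1)·m(1) = 1/3 + 1/3·1/3 = 4/9
m(3) = F(3) + f(1)·m(2) = 1/3 + 1/3·4/9 = 13/27
m(4) = F(4) + f(1)·m(3) = 2/3 + 1/3·13/27 = 67/81
m(5) = F(5) + f(1)·m(4) + f(4)·m(1) = 1 + 1/3·67/81 + 1/3·1/3 = 337/243
E[N_5] = m(5) = 337/243


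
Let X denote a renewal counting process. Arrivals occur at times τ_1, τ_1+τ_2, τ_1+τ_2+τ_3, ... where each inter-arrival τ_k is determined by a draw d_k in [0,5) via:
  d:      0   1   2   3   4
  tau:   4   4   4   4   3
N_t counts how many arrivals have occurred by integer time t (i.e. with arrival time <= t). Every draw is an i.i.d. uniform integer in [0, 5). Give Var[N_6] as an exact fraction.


Inter-arrival values over d=0..4: [4, 4, 4, 4, 3]
Each d has probability 1/5, so the pmf of τ is: f(3) = 1/5, f(4) = 4/5
Let p_n(j) = P(N_n = j), with p_0 = [1]. Condition on τ_1: p_n(0) = P(τ > n), and for j >= 1, p_n(j) = Σ_{k<=n} f(k)·p_{n−k}(j−1)
p_1 = [1]  (j = 0)
p_2 = [1]  (j = 0)
p_3 = [4/5, 1/5]  (j = 0..1)
p_4 = [0, 1]  (j = 0..1)
p_5 = [0, 1]  (j = 0..1)
p_6 = [0, 24/25, 1/25]  (j = 0..2)
E[N_6] = Σ j·p_6(j) = 26/25;  E[N_6²] = Σ j²·p_6(j) = 28/25
Var[N_6] = 28/25 − (26/25)² = 24/625

24/625


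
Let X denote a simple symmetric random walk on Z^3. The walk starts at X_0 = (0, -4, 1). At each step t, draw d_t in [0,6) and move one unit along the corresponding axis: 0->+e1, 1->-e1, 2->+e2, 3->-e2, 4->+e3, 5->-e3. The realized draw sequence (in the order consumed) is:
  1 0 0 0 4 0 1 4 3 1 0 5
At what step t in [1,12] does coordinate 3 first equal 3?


t=0: X=(0, -4, 1), d=1 → -e1, X_1=(-1, -4, 1)
t=1: X=(-1, -4, 1), d=0 → +e1, X_2=(0, -4, 1)
t=2: X=(0, -4, 1), d=0 → +e1, X_3=(1, -4, 1)
t=3: X=(1, -4, 1), d=0 → +e1, X_4=(2, -4, 1)
t=4: X=(2, -4, 1), d=4 → +e3, X_5=(2, -4, 2)
t=5: X=(2, -4, 2), d=0 → +e1, X_6=(3, -4, 2)
t=6: X=(3, -4, 2), d=1 → -e1, X_7=(2, -4, 2)
t=7: X=(2, -4, 2), d=4 → +e3, X_8=(2, -4, 3)
t=8: X=(2, -4, 3), d=3 → -e2, X_9=(2, -5, 3)
t=9: X=(2, -5, 3), d=1 → -e1, X_10=(1, -5, 3)
t=10: X=(1, -5, 3), d=0 → +e1, X_11=(2, -5, 3)
t=11: X=(2, -5, 3), d=5 → -e3, X_12=(2, -5, 2)

8


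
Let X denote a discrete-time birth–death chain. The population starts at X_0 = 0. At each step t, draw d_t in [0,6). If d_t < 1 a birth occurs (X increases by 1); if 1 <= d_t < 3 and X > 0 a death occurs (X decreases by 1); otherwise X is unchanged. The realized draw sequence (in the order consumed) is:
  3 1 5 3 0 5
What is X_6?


1

t=0: X=0, d=3 → hold, X_1=0
t=1: X=0, d=1 → hold, X_2=0
t=2: X=0, d=5 → hold, X_3=0
t=3: X=0, d=3 → hold, X_4=0
t=4: X=0, d=0 → birth, X_5=1
t=5: X=1, d=5 → hold, X_6=1


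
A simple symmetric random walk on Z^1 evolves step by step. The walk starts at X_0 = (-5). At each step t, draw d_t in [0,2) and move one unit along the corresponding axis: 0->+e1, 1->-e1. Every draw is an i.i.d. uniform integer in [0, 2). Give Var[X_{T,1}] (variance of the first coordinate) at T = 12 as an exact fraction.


Outcome values over d=0..1: [1, -1]
Σy = 0, Σy² = 2, M = 2
μ = 0/2 = 0,  σ² = 2/2 − (0)² = 1
Independent increments: Var[X_12] = 12·σ² = 12·(1) = 12

12


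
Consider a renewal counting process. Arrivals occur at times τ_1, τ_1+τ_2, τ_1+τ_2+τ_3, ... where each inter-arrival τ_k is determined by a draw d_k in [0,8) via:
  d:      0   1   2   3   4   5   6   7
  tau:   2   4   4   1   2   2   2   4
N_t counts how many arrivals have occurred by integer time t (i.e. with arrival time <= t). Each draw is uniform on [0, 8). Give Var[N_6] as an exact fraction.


Inter-arrival values over d=0..7: [2, 4, 4, 1, 2, 2, 2, 4]
Each d has probability 1/8, so the pmf of τ is: f(1) = 1/8, f(2) = 1/2, f(4) = 3/8
Let p_n(j) = P(N_n = j), with p_0 = [1]. Condition on τ_1: p_n(0) = P(τ > n), and for j >= 1, p_n(j) = Σ_{k<=n} f(k)·p_{n−k}(j−1)
p_1 = [7/8, 1/8]  (j = 0..1)
p_2 = [3/8, 39/64, 1/64]  (j = 0..2)
p_3 = [3/8, 31/64, 71/512, 1/512]  (j = 0..3)
p_4 = [0, 39/64, 187/512, 103/4096, 1/4096]  (j = 0..4)
p_5 = [0, 33/64, 187/512, 471/4096, 135/32768, 1/32768]  (j = 0..5)
p_6 = [0, 9/64, 153/256, 959/4096, 883/32768, 167/262144, 1/262144]  (j = 0..6)
E[N_6] = Σ j·p_6(j) = 563433/262144;  E[N_6²] = Σ j²·p_6(j) = 1333171/262144
Var[N_6] = 1333171/262144 − (563433/262144)² = 32026033135/68719476736

32026033135/68719476736


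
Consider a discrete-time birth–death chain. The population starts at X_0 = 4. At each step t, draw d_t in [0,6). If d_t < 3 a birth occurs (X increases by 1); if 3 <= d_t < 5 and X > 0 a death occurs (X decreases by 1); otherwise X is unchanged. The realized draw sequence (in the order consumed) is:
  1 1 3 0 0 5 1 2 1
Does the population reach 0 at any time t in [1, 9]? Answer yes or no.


t=0: X=4, d=1 → birth, X_1=5
t=1: X=5, d=1 → birth, X_2=6
t=2: X=6, d=3 → death, X_3=5
t=3: X=5, d=0 → birth, X_4=6
t=4: X=6, d=0 → birth, X_5=7
t=5: X=7, d=5 → hold, X_6=7
t=6: X=7, d=1 → birth, X_7=8
t=7: X=8, d=2 → birth, X_8=9
t=8: X=9, d=1 → birth, X_9=10

no


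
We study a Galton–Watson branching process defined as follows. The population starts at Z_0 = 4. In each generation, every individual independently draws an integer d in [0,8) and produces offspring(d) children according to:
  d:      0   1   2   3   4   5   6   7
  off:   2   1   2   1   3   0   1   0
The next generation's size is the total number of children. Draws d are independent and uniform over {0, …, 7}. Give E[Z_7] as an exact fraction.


Outcome values over d=0..7: [2, 1, 2, 1, 3, 0, 1, 0]
Σy = 10, Σy² = 20, M = 8
μ = 10/8 = 5/4,  σ² = 20/8 − (5/4)² = 15/16
E[Z_0] = 4
E[Z_1] = 5/4·E[Z_0] = 5
E[Z_2] = 5/4·E[Z_1] = 25/4
E[Z_3] = 5/4·E[Z_2] = 125/16
E[Z_4] = 5/4·E[Z_3] = 625/64
E[Z_5] = 5/4·E[Z_4] = 3125/256
E[Z_6] = 5/4·E[Z_5] = 15625/1024
E[Z_7] = 5/4·E[Z_6] = 78125/4096

78125/4096


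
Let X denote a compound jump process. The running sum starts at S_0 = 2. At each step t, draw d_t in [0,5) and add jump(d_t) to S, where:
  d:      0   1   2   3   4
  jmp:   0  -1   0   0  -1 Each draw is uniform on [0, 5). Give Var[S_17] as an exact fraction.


102/25

Outcome values over d=0..4: [0, -1, 0, 0, -1]
Σy = -2, Σy² = 2, M = 5
μ = -2/5 = -2/5,  σ² = 2/5 − (-2/5)² = 6/25
Independent increments: Var[S_17] = 17·σ² = 17·(6/25) = 102/25


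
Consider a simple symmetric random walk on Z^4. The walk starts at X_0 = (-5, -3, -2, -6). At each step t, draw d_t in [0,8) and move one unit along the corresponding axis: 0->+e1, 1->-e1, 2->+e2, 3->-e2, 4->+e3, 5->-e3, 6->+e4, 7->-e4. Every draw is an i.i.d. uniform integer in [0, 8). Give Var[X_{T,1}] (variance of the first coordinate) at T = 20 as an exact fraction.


5

Outcome values over d=0..7: [1, -1, 0, 0, 0, 0, 0, 0]
Σy = 0, Σy² = 2, M = 8
μ = 0/8 = 0,  σ² = 2/8 − (0)² = 1/4
Independent increments: Var[X_20] = 20·σ² = 20·(1/4) = 5


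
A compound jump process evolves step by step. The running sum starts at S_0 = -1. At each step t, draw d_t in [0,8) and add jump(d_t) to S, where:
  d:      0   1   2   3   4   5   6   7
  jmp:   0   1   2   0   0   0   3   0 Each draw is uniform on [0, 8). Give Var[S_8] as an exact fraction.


19/2

Outcome values over d=0..7: [0, 1, 2, 0, 0, 0, 3, 0]
Σy = 6, Σy² = 14, M = 8
μ = 6/8 = 3/4,  σ² = 14/8 − (3/4)² = 19/16
Independent increments: Var[S_8] = 8·σ² = 8·(19/16) = 19/2


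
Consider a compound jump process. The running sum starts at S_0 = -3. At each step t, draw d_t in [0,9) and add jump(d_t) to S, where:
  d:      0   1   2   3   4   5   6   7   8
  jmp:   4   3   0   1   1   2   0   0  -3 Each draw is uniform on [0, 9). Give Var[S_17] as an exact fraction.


5032/81

Outcome values over d=0..8: [4, 3, 0, 1, 1, 2, 0, 0, -3]
Σy = 8, Σy² = 40, M = 9
μ = 8/9 = 8/9,  σ² = 40/9 − (8/9)² = 296/81
Independent increments: Var[S_17] = 17·σ² = 17·(296/81) = 5032/81


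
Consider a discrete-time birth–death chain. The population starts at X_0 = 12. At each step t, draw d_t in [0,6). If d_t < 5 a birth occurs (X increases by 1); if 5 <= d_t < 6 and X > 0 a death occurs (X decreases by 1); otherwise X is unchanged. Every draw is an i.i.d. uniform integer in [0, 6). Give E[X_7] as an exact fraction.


X can drop by at most 1 per step and X_0 = 12 > T = 7, so X_t >= 12 − t >= 5 > 0 for every t <= 7: the floor at 0 (the 'and X > 0' condition) never binds. Hence X_7 = X_0 + Σ_{t<7} Y_t with i.i.d. increments Y_t = y(d_t) ∈ {+1, −1, 0}.
Outcome values over d=0..5: [1, 1, 1, 1, 1, -1]
Σy = 4, Σy² = 6, M = 6
μ = 4/6 = 2/3,  σ² = 6/6 − (2/3)² = 5/9
E[X_7] = 12 + 7·(2/3) = 50/3

50/3


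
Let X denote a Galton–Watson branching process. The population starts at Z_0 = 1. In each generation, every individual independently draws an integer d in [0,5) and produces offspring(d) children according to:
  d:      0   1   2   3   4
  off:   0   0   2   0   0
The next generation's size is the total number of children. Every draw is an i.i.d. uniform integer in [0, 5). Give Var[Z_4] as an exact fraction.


25984/390625

Outcome values over d=0..4: [0, 0, 2, 0, 0]
Σy = 2, Σy² = 4, M = 5
μ = 2/5 = 2/5,  σ² = 4/5 − (2/5)² = 16/25
V_0 = 0, E_0 = 1
V_1 = 16/25·E_0 + (2/5)²·V_0 = 16/25;  E_1 = 2/5
V_2 = 16/25·E_1 + (2/5)²·V_1 = 224/625;  E_2 = 4/25
V_3 = 16/25·E_2 + (2/5)²·V_2 = 2496/15625;  E_3 = 8/125
V_4 = 16/25·E_3 + (2/5)²·V_3 = 25984/390625;  E_4 = 16/625


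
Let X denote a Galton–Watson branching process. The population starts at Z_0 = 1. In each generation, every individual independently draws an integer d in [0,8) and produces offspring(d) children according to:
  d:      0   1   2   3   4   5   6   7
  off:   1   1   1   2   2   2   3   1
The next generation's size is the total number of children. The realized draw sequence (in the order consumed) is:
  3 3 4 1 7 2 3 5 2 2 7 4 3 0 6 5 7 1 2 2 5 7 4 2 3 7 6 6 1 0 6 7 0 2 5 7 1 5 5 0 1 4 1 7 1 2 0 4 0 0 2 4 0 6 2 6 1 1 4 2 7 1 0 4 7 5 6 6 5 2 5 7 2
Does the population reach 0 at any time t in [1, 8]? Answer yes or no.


no

gen 0: Z_0=1, draws=[3], offspring=[2], Z_1=2
gen 1: Z_1=2, draws=[3, 4], offspring=[2, 2], Z_2=4
gen 2: Z_2=4, draws=[1, 7, 2, 3], offspring=[1, 1, 1, 2], Z_3=5
gen 3: Z_3=5, draws=[5, 2, 2, 7, 4], offspring=[2, 1, 1, 1, 2], Z_4=7
gen 4: Z_4=7, draws=[3, 0, 6, 5, 7, 1, 2], offspring=[2, 1, 3, 2, 1, 1, 1], Z_5=11
gen 5: Z_5=11, draws=[2, 5, 7, 4, 2, 3, 7, 6, 6, 1, 0], offspring=[1, 2, 1, 2, 1, 2, 1, 3, 3, 1, 1], Z_6=18
gen 6: Z_6=18, draws=[6, 7, 0, 2, 5, 7, 1, 5, 5, 0, 1, 4, 1, 7, 1, 2, 0, 4], offspring=[3, 1, 1, 1, 2, 1, 1, 2, 2, 1, 1, 2, 1, 1, 1, 1, 1, 2], Z_7=25
gen 7: Z_7=25, draws=[0, 0, 2, 4, 0, 6, 2, 6, 1, 1, 4, 2, 7, 1, 0, 4, 7, 5, 6, 6, 5, 2, 5, 7, 2], offspring=[1, 1, 1, 2, 1, 3, 1, 3, 1, 1, 2, 1, 1, 1, 1, 2, 1, 2, 3, 3, 2, 1, 2, 1, 1], Z_8=39


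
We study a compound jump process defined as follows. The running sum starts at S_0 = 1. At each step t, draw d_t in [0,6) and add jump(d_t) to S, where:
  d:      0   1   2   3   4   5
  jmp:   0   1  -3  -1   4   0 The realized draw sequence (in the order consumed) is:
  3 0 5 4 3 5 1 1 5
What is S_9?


t=0: S=1, d=3, jump=-1, S_1=0
t=1: S=0, d=0, jump=0, S_2=0
t=2: S=0, d=5, jump=0, S_3=0
t=3: S=0, d=4, jump=4, S_4=4
t=4: S=4, d=3, jump=-1, S_5=3
t=5: S=3, d=5, jump=0, S_6=3
t=6: S=3, d=1, jump=1, S_7=4
t=7: S=4, d=1, jump=1, S_8=5
t=8: S=5, d=5, jump=0, S_9=5

5


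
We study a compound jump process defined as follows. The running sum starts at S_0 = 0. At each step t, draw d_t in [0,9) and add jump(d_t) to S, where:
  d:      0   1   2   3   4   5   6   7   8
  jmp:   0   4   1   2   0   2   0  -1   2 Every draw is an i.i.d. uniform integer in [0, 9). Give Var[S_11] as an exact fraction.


Outcome values over d=0..8: [0, 4, 1, 2, 0, 2, 0, -1, 2]
Σy = 10, Σy² = 30, M = 9
μ = 10/9 = 10/9,  σ² = 30/9 − (10/9)² = 170/81
Independent increments: Var[S_11] = 11·σ² = 11·(170/81) = 1870/81

1870/81


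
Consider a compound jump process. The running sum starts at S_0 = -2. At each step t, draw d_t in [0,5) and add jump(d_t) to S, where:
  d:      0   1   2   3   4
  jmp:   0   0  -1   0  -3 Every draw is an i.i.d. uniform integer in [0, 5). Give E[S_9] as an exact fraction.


-46/5

Outcome values over d=0..4: [0, 0, -1, 0, -3]
Σy = -4, Σy² = 10, M = 5
μ = -4/5 = -4/5,  σ² = 10/5 − (-4/5)² = 34/25
E[S_9] = -2 + 9·(-4/5) = -46/5


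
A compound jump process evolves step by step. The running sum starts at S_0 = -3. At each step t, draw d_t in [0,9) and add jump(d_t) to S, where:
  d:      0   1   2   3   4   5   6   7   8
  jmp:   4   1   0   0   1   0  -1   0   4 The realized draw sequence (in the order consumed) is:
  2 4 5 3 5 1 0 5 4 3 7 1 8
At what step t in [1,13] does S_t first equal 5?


12

t=0: S=-3, d=2, jump=0, S_1=-3
t=1: S=-3, d=4, jump=1, S_2=-2
t=2: S=-2, d=5, jump=0, S_3=-2
t=3: S=-2, d=3, jump=0, S_4=-2
t=4: S=-2, d=5, jump=0, S_5=-2
t=5: S=-2, d=1, jump=1, S_6=-1
t=6: S=-1, d=0, jump=4, S_7=3
t=7: S=3, d=5, jump=0, S_8=3
t=8: S=3, d=4, jump=1, S_9=4
t=9: S=4, d=3, jump=0, S_10=4
t=10: S=4, d=7, jump=0, S_11=4
t=11: S=4, d=1, jump=1, S_12=5
t=12: S=5, d=8, jump=4, S_13=9


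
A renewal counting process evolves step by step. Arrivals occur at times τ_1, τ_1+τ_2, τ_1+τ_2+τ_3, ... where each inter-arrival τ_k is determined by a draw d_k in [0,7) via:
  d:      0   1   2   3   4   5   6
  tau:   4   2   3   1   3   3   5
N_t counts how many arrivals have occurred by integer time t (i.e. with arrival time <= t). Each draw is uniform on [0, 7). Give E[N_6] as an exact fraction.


Inter-arrival values over d=0..6: [4, 2, 3, 1, 3, 3, 5]
Each d has probability 1/7, so the pmf of τ is: f(1) = 1/7, f(2) = 1/7, f(3) = 3/7, f(4) = 1/7, f(5) = 1/7
Renewal equation for m(n) = E[N_n]: condition on τ_1 = k (if k <= n, one arrival plus a fresh copy on the remaining n−k steps): m(n) = F(n) + Σ_{k<=n} f(k)·m(n−k), where F(n) = P(τ <= n) and m(0) = 0
m(1) = F(1) = 1/7
m(2) = F(2) + f(1)·m(1) = 2/7 + 1/7·1/7 = 15/49
m(3) = F(3) + f(1)·m(2) + f(2)·m(1) = 5/7 + 1/7·15/49 + 1/7·1/7 = 267/343
m(4) = F(4) + f(1)·m(3) + f(2)·m(2) + f(3)·m(1) = 6/7 + 1/7·267/343 + 1/7·15/49 + 3/7·1/7 = 2577/2401
m(5) = F(5) + f(1)·m(4) + f(2)·m(3) + f(3)·m(2) + f(4)·m(1) = 1 + 1/7·2577/2401 + 1/7·267/343 + 3/7·15/49 + 1/7·1/7 = 23801/16807
m(6) = F(6) + f(1)·m(5) + f(2)·m(4) + f(3)·m(3) + f(4)·m(2) + f(5)·m(1) = 1 + 1/7·23801/16807 + 1/7·2577/2401 + 3/7·267/343 + 1/7·15/49 + 1/7·1/7 = 206284/117649
E[N_6] = m(6) = 206284/117649

206284/117649
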